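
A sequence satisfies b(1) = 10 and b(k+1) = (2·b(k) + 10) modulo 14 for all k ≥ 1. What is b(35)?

Listing terms: b(1) = 10; b(2) = 2; b(3) = 0; b(4) = 10.
Since b(4) = b(1) = 10, the sequence is periodic with period 3.
(35 - 1) mod 3 = 1, so b(35) = b(2) = 2.

2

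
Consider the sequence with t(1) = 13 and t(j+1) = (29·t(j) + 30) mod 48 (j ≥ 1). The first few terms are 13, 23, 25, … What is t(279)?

1

We have t(1) = 13; t(2) = 23; t(3) = 25; t(4) = 35; t(5) = 37; t(6) = 47; t(7) = 1; t(8) = 11; t(9) = 13.
Since t(9) = t(1) = 13, the sequence is periodic with period 8.
(279 - 1) mod 8 = 6, so t(279) = t(7) = 1.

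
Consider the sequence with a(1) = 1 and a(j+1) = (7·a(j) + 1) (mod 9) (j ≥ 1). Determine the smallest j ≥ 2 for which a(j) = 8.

a(1) = 1,  a(2) = 8,  a(3) = 3,  a(4) = 4,  a(5) = 2,  a(6) = 6,  a(7) = 7,  a(8) = 5,  a(9) = 0,  a(10) = 1.
The sequence repeats with period 9.
The value 8 first appears (with j ≥ 2) at a(2).

2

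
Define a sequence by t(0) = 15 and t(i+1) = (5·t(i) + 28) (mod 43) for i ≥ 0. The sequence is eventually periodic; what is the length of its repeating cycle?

42

t(0) = 15; t(1) = 17; t(2) = 27; t(3) = 34; t(4) = 26; t(5) = 29; t(6) = 1; t(7) = 33; t(8) = 21; t(9) = 4; t(10) = 5; t(11) = 10; t(12) = 35; t(13) = 31; t(14) = 11; t(15) = 40; t(16) = 13; t(17) = 7; t(18) = 20; t(19) = 42; t(20) = 23; t(21) = 14; t(22) = 12; t(23) = 2; t(24) = 38; t(25) = 3; t(26) = 0; t(27) = 28; t(28) = 39; t(29) = 8; t(30) = 25; t(31) = 24; t(32) = 19; t(33) = 37; t(34) = 41; t(35) = 18; t(36) = 32; t(37) = 16; t(38) = 22; t(39) = 9; t(40) = 30; t(41) = 6; t(42) = 15.
Since t(42) = t(0) = 15, the sequence is periodic with period 42.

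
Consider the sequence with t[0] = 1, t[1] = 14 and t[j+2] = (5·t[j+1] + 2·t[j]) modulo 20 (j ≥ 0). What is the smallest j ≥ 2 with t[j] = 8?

3

We have t[0] = 1; t[1] = 14; t[2] = 12; t[3] = 8; t[4] = 4; t[5] = 16; t[6] = 8; t[7] = 12; t[8] = 16; t[9] = 4; t[10] = 12; t[11] = 8.
Since (t[10], t[11]) = (t[2], t[3]) = (12, 8) (two consecutive terms determine the rest), the sequence is eventually periodic: after a pre-period of length 2 it cycles with period 8.
The value 8 first appears (with j ≥ 2) at t[3].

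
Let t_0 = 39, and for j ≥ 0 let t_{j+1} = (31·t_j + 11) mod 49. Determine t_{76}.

1

Computing terms: t_0 = 39,  t_1 = 44,  t_2 = 3,  t_3 = 6,  t_4 = 1,  t_5 = 42,  t_6 = 39.
The sequence repeats with period 6.
(76 - 0) mod 6 = 4, so t_{76} = t_4 = 1.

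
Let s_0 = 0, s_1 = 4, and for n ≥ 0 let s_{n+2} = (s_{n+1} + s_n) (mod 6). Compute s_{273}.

We have s_0 = 0,  s_1 = 4,  s_2 = 4,  s_3 = 2,  s_4 = 0,  s_5 = 2,  s_6 = 2,  s_7 = 4,  s_8 = 0,  s_9 = 4.
Since (s_8, s_9) = (s_0, s_1) = (0, 4) (two consecutive terms determine the rest), the sequence is periodic with period 8.
So s_{273} = s_{0 + ((273-0) mod 8)} = s_1 = 4.

4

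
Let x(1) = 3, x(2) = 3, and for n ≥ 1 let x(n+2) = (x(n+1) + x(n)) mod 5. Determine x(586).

4

x(1) = 3, x(2) = 3, x(3) = 1, x(4) = 4, x(5) = 0, x(6) = 4, x(7) = 4, x(8) = 3, x(9) = 2, x(10) = 0, x(11) = 2, x(12) = 2, x(13) = 4, x(14) = 1, x(15) = 0, x(16) = 1, x(17) = 1, x(18) = 2, x(19) = 3, x(20) = 0, x(21) = 3, x(22) = 3.
The sequence repeats with period 20.
So x(586) = x(1 + ((586-1) mod 20)) = x(6) = 4.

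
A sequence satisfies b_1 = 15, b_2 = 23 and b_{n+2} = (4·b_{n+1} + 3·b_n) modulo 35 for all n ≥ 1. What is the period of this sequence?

b_1 = 15; b_2 = 23; b_3 = 32; b_4 = 22; b_5 = 9; b_6 = 32; b_7 = 15; b_8 = 16; b_9 = 4; b_{10} = 29; b_{11} = 23; b_{12} = 4; b_{13} = 15; b_{14} = 2; b_{15} = 18; b_{16} = 8; b_{17} = 16; b_{18} = 18; b_{19} = 15; b_{20} = 9; b_{21} = 11; b_{22} = 1; b_{23} = 2; b_{24} = 11; b_{25} = 15; b_{26} = 23.
Since (b_{25}, b_{26}) = (b_1, b_2) = (15, 23) (two consecutive terms determine the rest), the sequence is periodic with period 24.

24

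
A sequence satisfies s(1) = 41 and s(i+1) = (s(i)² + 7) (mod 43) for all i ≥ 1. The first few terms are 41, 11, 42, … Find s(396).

17

Listing terms: s(1) = 41; s(2) = 11; s(3) = 42; s(4) = 8; s(5) = 28; s(6) = 17; s(7) = 38; s(8) = 32; s(9) = 42.
Since s(9) = s(3) = 42, the sequence is eventually periodic: after a pre-period of length 2 it cycles with period 6.
For i ≥ 3, s(i) depends only on (i - 3) mod 6. (396 - 3) mod 6 = 3, so s(396) = s(6) = 17.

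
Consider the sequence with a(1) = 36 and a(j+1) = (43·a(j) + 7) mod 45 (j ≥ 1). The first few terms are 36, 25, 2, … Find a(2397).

Listing terms: a(1) = 36; a(2) = 25; a(3) = 2; a(4) = 3; a(5) = 1; a(6) = 5; a(7) = 42; a(8) = 13; a(9) = 26; a(10) = 0; a(11) = 7; a(12) = 38; a(13) = 21; a(14) = 10; a(15) = 32; a(16) = 33; a(17) = 31; a(18) = 35; a(19) = 27; a(20) = 43; a(21) = 11; a(22) = 30; a(23) = 37; a(24) = 23; a(25) = 6; a(26) = 40; a(27) = 17; a(28) = 18; a(29) = 16; a(30) = 20; a(31) = 12; a(32) = 28; a(33) = 41; a(34) = 15; a(35) = 22; a(36) = 8; a(37) = 36.
Since a(37) = a(1) = 36, the sequence is periodic with period 36.
(2397 - 1) mod 36 = 20, so a(2397) = a(21) = 11.

11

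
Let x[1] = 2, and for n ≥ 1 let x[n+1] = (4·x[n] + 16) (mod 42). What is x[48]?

Listing terms: x[1] = 2; x[2] = 24; x[3] = 28; x[4] = 2.
Since x[4] = x[1] = 2, the sequence is periodic with period 3.
So x[48] = x[1 + ((48-1) mod 3)] = x[3] = 28.

28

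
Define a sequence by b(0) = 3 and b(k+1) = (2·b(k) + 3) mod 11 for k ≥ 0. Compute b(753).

Listing terms: b(0) = 3, b(1) = 9, b(2) = 10, b(3) = 1, b(4) = 5, b(5) = 2, b(6) = 7, b(7) = 6, b(8) = 4, b(9) = 0, b(10) = 3.
Since b(10) = b(0) = 3, the sequence is periodic with period 10.
(753 - 0) mod 10 = 3, so b(753) = b(3) = 1.

1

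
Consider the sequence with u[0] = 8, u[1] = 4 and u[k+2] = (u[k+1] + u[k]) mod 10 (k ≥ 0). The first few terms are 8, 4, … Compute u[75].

u[0] = 8, u[1] = 4, u[2] = 2, u[3] = 6, u[4] = 8, u[5] = 4.
The sequence repeats with period 4.
So u[75] = u[0 + ((75-0) mod 4)] = u[3] = 6.

6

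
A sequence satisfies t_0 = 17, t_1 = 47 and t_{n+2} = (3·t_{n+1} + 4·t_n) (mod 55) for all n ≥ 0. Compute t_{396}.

Listing terms: t_0 = 17,  t_1 = 47,  t_2 = 44,  t_3 = 45,  t_4 = 36,  t_5 = 13,  t_6 = 18,  t_7 = 51,  t_8 = 5,  t_9 = 54,  t_{10} = 17,  t_{11} = 47.
The sequence repeats with period 10.
(396 - 0) mod 10 = 6, so t_{396} = t_6 = 18.

18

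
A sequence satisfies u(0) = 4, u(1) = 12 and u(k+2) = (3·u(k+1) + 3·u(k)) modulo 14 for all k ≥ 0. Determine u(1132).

u(0) = 4; u(1) = 12; u(2) = 6; u(3) = 12; u(4) = 12; u(5) = 2; u(6) = 0; u(7) = 6; u(8) = 4; u(9) = 2; u(10) = 4; u(11) = 4; u(12) = 10; u(13) = 0; u(14) = 2; u(15) = 6; u(16) = 10; u(17) = 6; u(18) = 6; u(19) = 8; u(20) = 0; u(21) = 10; u(22) = 2; u(23) = 8; u(24) = 2; u(25) = 2; u(26) = 12; u(27) = 0; u(28) = 8; u(29) = 10; u(30) = 12; u(31) = 10; u(32) = 10; u(33) = 4; u(34) = 0; u(35) = 12; u(36) = 8; u(37) = 4; u(38) = 8; u(39) = 8; u(40) = 6; u(41) = 0; u(42) = 4; u(43) = 12.
The sequence repeats with period 42.
(1132 - 0) mod 42 = 40, so u(1132) = u(40) = 6.

6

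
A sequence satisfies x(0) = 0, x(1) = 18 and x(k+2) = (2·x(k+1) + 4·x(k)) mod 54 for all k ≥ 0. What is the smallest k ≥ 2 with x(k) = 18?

6

We have x(0) = 0,  x(1) = 18,  x(2) = 36,  x(3) = 36,  x(4) = 0,  x(5) = 36,  x(6) = 18,  x(7) = 18,  x(8) = 0,  x(9) = 18.
The sequence repeats with period 8.
The value 18 first appears (with k ≥ 2) at x(6).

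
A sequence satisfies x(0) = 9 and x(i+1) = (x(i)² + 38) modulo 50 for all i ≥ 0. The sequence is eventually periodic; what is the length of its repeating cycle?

4

Computing terms: x(0) = 9, x(1) = 19, x(2) = 49, x(3) = 39, x(4) = 9.
The sequence repeats with period 4.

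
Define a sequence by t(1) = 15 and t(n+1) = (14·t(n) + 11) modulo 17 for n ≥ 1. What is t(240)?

Listing terms: t(1) = 15,  t(2) = 0,  t(3) = 11,  t(4) = 12,  t(5) = 9,  t(6) = 1,  t(7) = 8,  t(8) = 4,  t(9) = 16,  t(10) = 14,  t(11) = 3,  t(12) = 2,  t(13) = 5,  t(14) = 13,  t(15) = 6,  t(16) = 10,  t(17) = 15.
The sequence repeats with period 16.
(240 - 1) mod 16 = 15, so t(240) = t(16) = 10.

10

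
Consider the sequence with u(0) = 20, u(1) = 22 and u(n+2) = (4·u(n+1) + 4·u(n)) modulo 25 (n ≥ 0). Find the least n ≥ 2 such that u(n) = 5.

Computing terms: u(0) = 20; u(1) = 22; u(2) = 18; u(3) = 10; u(4) = 12; u(5) = 13; u(6) = 0; u(7) = 2; u(8) = 8; u(9) = 15; u(10) = 17; u(11) = 3; u(12) = 5; u(13) = 7; u(14) = 23; u(15) = 20; u(16) = 22.
Since (u(15), u(16)) = (u(0), u(1)) = (20, 22) (two consecutive terms determine the rest), the sequence is periodic with period 15.
The value 5 first appears (with n ≥ 2) at u(12).

12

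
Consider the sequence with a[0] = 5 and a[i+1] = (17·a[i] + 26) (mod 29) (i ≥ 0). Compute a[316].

5

Listing terms: a[0] = 5,  a[1] = 24,  a[2] = 28,  a[3] = 9,  a[4] = 5.
The sequence repeats with period 4.
So a[316] = a[0 + ((316-0) mod 4)] = a[0] = 5.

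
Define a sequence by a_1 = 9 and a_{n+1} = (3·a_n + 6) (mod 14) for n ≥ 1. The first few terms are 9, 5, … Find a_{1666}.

a_1 = 9,  a_2 = 5,  a_3 = 7,  a_4 = 13,  a_5 = 3,  a_6 = 1,  a_7 = 9.
The sequence repeats with period 6.
(1666 - 1) mod 6 = 3, so a_{1666} = a_4 = 13.

13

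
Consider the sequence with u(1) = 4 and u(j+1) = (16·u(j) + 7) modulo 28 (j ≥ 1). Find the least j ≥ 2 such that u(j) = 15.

2

u(1) = 4; u(2) = 15; u(3) = 23; u(4) = 11; u(5) = 15.
Since u(5) = u(2) = 15, the sequence is eventually periodic: after a pre-period of length 1 it cycles with period 3.
The value 15 first appears (with j ≥ 2) at u(2).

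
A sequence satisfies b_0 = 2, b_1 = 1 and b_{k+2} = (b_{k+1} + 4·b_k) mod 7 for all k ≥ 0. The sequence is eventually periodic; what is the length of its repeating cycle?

Computing terms: b_0 = 2; b_1 = 1; b_2 = 2; b_3 = 6; b_4 = 0; b_5 = 3; b_6 = 3; b_7 = 1; b_8 = 6; b_9 = 3; b_{10} = 6; b_{11} = 4; b_{12} = 0; b_{13} = 2; b_{14} = 2; b_{15} = 3; b_{16} = 4; b_{17} = 2; b_{18} = 4; b_{19} = 5; b_{20} = 0; b_{21} = 6; b_{22} = 6; b_{23} = 2; b_{24} = 5; b_{25} = 6; b_{26} = 5; b_{27} = 1; b_{28} = 0; b_{29} = 4; b_{30} = 4; b_{31} = 6; b_{32} = 1; b_{33} = 4; b_{34} = 1; b_{35} = 3; b_{36} = 0; b_{37} = 5; b_{38} = 5; b_{39} = 4; b_{40} = 3; b_{41} = 5; b_{42} = 3; b_{43} = 2; b_{44} = 0; b_{45} = 1; b_{46} = 1; b_{47} = 5; b_{48} = 2; b_{49} = 1.
Since (b_{48}, b_{49}) = (b_0, b_1) = (2, 1) (two consecutive terms determine the rest), the sequence is periodic with period 48.

48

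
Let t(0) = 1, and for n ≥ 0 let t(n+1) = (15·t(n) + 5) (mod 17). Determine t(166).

Computing terms: t(0) = 1, t(1) = 3, t(2) = 16, t(3) = 7, t(4) = 8, t(5) = 6, t(6) = 10, t(7) = 2, t(8) = 1.
Since t(8) = t(0) = 1, the sequence is periodic with period 8.
(166 - 0) mod 8 = 6, so t(166) = t(6) = 10.

10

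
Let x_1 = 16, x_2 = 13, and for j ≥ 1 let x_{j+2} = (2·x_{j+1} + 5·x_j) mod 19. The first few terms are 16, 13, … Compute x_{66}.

Listing terms: x_1 = 16, x_2 = 13, x_3 = 11, x_4 = 11, x_5 = 1, x_6 = 0, x_7 = 5, x_8 = 10, x_9 = 7, x_{10} = 7, x_{11} = 11, x_{12} = 0, x_{13} = 17, x_{14} = 15, x_{15} = 1, x_{16} = 1, x_{17} = 7, x_{18} = 0, x_{19} = 16, x_{20} = 13.
The sequence repeats with period 18.
So x_{66} = x_{1 + ((66-1) mod 18)} = x_{12} = 0.

0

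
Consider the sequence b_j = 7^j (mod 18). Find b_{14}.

We have b_1 = 7, b_2 = 13, b_3 = 1, b_4 = 7.
The sequence repeats with period 3.
So b_{14} = b_{1 + ((14-1) mod 3)} = b_2 = 13.

13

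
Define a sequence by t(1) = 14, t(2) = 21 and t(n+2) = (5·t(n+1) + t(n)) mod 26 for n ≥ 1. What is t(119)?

25

t(1) = 14,  t(2) = 21,  t(3) = 15,  t(4) = 18,  t(5) = 1,  t(6) = 23,  t(7) = 12,  t(8) = 5,  t(9) = 11,  t(10) = 8,  t(11) = 25,  t(12) = 3,  t(13) = 14,  t(14) = 21.
The sequence repeats with period 12.
(119 - 1) mod 12 = 10, so t(119) = t(11) = 25.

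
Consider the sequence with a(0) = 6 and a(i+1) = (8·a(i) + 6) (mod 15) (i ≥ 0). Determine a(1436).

Computing terms: a(0) = 6; a(1) = 9; a(2) = 3; a(3) = 0; a(4) = 6.
Since a(4) = a(0) = 6, the sequence is periodic with period 4.
So a(1436) = a(0 + ((1436-0) mod 4)) = a(0) = 6.

6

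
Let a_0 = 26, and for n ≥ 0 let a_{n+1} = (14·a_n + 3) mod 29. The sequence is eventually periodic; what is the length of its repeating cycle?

We have a_0 = 26; a_1 = 19; a_2 = 8; a_3 = 28; a_4 = 18; a_5 = 23; a_6 = 6; a_7 = 0; a_8 = 3; a_9 = 16; a_{10} = 24; a_{11} = 20; a_{12} = 22; a_{13} = 21; a_{14} = 7; a_{15} = 14; a_{16} = 25; a_{17} = 5; a_{18} = 15; a_{19} = 10; a_{20} = 27; a_{21} = 4; a_{22} = 1; a_{23} = 17; a_{24} = 9; a_{25} = 13; a_{26} = 11; a_{27} = 12; a_{28} = 26.
Since a_{28} = a_0 = 26, the sequence is periodic with period 28.

28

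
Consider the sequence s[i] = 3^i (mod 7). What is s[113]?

5

We have s[1] = 3, s[2] = 2, s[3] = 6, s[4] = 4, s[5] = 5, s[6] = 1, s[7] = 3.
Since s[7] = s[1] = 3, the sequence is periodic with period 6.
So s[113] = s[1 + ((113-1) mod 6)] = s[5] = 5.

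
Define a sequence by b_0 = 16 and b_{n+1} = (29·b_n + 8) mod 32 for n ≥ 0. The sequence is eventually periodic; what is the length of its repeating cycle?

Listing terms: b_0 = 16; b_1 = 24; b_2 = 0; b_3 = 8; b_4 = 16.
Since b_4 = b_0 = 16, the sequence is periodic with period 4.

4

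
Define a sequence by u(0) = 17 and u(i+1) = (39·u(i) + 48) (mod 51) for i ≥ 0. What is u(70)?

u(0) = 17; u(1) = 48; u(2) = 33; u(3) = 9; u(4) = 42; u(5) = 3; u(6) = 12; u(7) = 6; u(8) = 27; u(9) = 30; u(10) = 45; u(11) = 18; u(12) = 36; u(13) = 24; u(14) = 15; u(15) = 21; u(16) = 0; u(17) = 48.
Since u(17) = u(1) = 48, the sequence is eventually periodic: after a pre-period of length 1 it cycles with period 16.
For i ≥ 1, u(i) depends only on (i - 1) mod 16. (70 - 1) mod 16 = 5, so u(70) = u(6) = 12.

12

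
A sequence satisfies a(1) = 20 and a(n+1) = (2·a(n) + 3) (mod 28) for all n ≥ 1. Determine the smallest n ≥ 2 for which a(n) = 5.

3

We have a(1) = 20,  a(2) = 15,  a(3) = 5,  a(4) = 13,  a(5) = 1,  a(6) = 5.
Since a(6) = a(3) = 5, the sequence is eventually periodic: after a pre-period of length 2 it cycles with period 3.
The value 5 first appears (with n ≥ 2) at a(3).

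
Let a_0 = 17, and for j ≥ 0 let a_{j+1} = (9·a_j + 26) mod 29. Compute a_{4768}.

3

Listing terms: a_0 = 17; a_1 = 5; a_2 = 13; a_3 = 27; a_4 = 8; a_5 = 11; a_6 = 9; a_7 = 20; a_8 = 3; a_9 = 24; a_{10} = 10; a_{11} = 0; a_{12} = 26; a_{13} = 28; a_{14} = 17.
Since a_{14} = a_0 = 17, the sequence is periodic with period 14.
(4768 - 0) mod 14 = 8, so a_{4768} = a_8 = 3.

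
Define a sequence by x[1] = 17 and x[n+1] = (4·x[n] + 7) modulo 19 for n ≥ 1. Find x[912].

3

We have x[1] = 17; x[2] = 18; x[3] = 3; x[4] = 0; x[5] = 7; x[6] = 16; x[7] = 14; x[8] = 6; x[9] = 12; x[10] = 17.
Since x[10] = x[1] = 17, the sequence is periodic with period 9.
(912 - 1) mod 9 = 2, so x[912] = x[3] = 3.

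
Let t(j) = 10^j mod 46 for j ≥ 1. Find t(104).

Computing terms: t(1) = 10, t(2) = 8, t(3) = 34, t(4) = 18, t(5) = 42, t(6) = 6, t(7) = 14, t(8) = 2, t(9) = 20, t(10) = 16, t(11) = 22, t(12) = 36, t(13) = 38, t(14) = 12, t(15) = 28, t(16) = 4, t(17) = 40, t(18) = 32, t(19) = 44, t(20) = 26, t(21) = 30, t(22) = 24, t(23) = 10.
The sequence repeats with period 22.
So t(104) = t(1 + ((104-1) mod 22)) = t(16) = 4.

4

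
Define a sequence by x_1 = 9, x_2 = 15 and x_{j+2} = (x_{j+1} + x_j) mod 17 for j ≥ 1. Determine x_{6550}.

Computing terms: x_1 = 9; x_2 = 15; x_3 = 7; x_4 = 5; x_5 = 12; x_6 = 0; x_7 = 12; x_8 = 12; x_9 = 7; x_{10} = 2; x_{11} = 9; x_{12} = 11; x_{13} = 3; x_{14} = 14; x_{15} = 0; x_{16} = 14; x_{17} = 14; x_{18} = 11; x_{19} = 8; x_{20} = 2; x_{21} = 10; x_{22} = 12; x_{23} = 5; x_{24} = 0; x_{25} = 5; x_{26} = 5; x_{27} = 10; x_{28} = 15; x_{29} = 8; x_{30} = 6; x_{31} = 14; x_{32} = 3; x_{33} = 0; x_{34} = 3; x_{35} = 3; x_{36} = 6; x_{37} = 9; x_{38} = 15.
The sequence repeats with period 36.
(6550 - 1) mod 36 = 33, so x_{6550} = x_{34} = 3.

3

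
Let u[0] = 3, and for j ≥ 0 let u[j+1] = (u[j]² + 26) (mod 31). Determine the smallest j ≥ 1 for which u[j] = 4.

u[0] = 3; u[1] = 4; u[2] = 11; u[3] = 23; u[4] = 28; u[5] = 4.
Since u[5] = u[1] = 4, the sequence is eventually periodic: after a pre-period of length 1 it cycles with period 4.
The value 4 first appears (with j ≥ 1) at u[1].

1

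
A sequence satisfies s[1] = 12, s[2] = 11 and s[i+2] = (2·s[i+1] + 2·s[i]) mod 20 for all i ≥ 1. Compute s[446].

4

Listing terms: s[1] = 12; s[2] = 11; s[3] = 6; s[4] = 14; s[5] = 0; s[6] = 8; s[7] = 16; s[8] = 8; s[9] = 8; s[10] = 12; s[11] = 0; s[12] = 4; s[13] = 8; s[14] = 4; s[15] = 4; s[16] = 16; s[17] = 0; s[18] = 12; s[19] = 4; s[20] = 12; s[21] = 12; s[22] = 8; s[23] = 0; s[24] = 16; s[25] = 12; s[26] = 16; s[27] = 16; s[28] = 4; s[29] = 0; s[30] = 8.
Since (s[29], s[30]) = (s[5], s[6]) = (0, 8) (two consecutive terms determine the rest), the sequence is eventually periodic: after a pre-period of length 4 it cycles with period 24.
For i ≥ 5, s[i] depends only on (i - 5) mod 24. (446 - 5) mod 24 = 9, so s[446] = s[14] = 4.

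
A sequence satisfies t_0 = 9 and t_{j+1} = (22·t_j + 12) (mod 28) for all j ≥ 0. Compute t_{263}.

We have t_0 = 9, t_1 = 14, t_2 = 12, t_3 = 24, t_4 = 8, t_5 = 20, t_6 = 4, t_7 = 16, t_8 = 0, t_9 = 12.
Since t_9 = t_2 = 12, the sequence is eventually periodic: after a pre-period of length 2 it cycles with period 7.
For j ≥ 2, t_j depends only on (j - 2) mod 7. (263 - 2) mod 7 = 2, so t_{263} = t_4 = 8.

8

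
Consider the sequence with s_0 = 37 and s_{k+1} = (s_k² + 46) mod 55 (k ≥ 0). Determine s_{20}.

51

Computing terms: s_0 = 37, s_1 = 40, s_2 = 51, s_3 = 7, s_4 = 40.
Since s_4 = s_1 = 40, the sequence is eventually periodic: after a pre-period of length 1 it cycles with period 3.
For k ≥ 1, s_k depends only on (k - 1) mod 3. (20 - 1) mod 3 = 1, so s_{20} = s_2 = 51.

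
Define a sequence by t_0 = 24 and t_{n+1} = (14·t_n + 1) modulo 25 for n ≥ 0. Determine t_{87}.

Computing terms: t_0 = 24; t_1 = 12; t_2 = 19; t_3 = 17; t_4 = 14; t_5 = 22; t_6 = 9; t_7 = 2; t_8 = 4; t_9 = 7; t_{10} = 24.
The sequence repeats with period 10.
So t_{87} = t_{0 + ((87-0) mod 10)} = t_7 = 2.

2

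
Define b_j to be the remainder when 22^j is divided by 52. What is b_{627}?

Computing terms: b_1 = 22; b_2 = 16; b_3 = 40; b_4 = 48; b_5 = 16.
Since b_5 = b_2 = 16, the sequence is eventually periodic: after a pre-period of length 1 it cycles with period 3.
For j ≥ 2, b_j depends only on (j - 2) mod 3. (627 - 2) mod 3 = 1, so b_{627} = b_3 = 40.

40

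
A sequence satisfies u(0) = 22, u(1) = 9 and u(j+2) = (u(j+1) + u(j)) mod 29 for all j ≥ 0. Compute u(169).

9

Computing terms: u(0) = 22, u(1) = 9, u(2) = 2, u(3) = 11, u(4) = 13, u(5) = 24, u(6) = 8, u(7) = 3, u(8) = 11, u(9) = 14, u(10) = 25, u(11) = 10, u(12) = 6, u(13) = 16, u(14) = 22, u(15) = 9.
Since (u(14), u(15)) = (u(0), u(1)) = (22, 9) (two consecutive terms determine the rest), the sequence is periodic with period 14.
(169 - 0) mod 14 = 1, so u(169) = u(1) = 9.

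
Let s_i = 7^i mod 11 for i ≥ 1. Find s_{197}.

6

Listing terms: s_1 = 7; s_2 = 5; s_3 = 2; s_4 = 3; s_5 = 10; s_6 = 4; s_7 = 6; s_8 = 9; s_9 = 8; s_{10} = 1; s_{11} = 7.
The sequence repeats with period 10.
(197 - 1) mod 10 = 6, so s_{197} = s_7 = 6.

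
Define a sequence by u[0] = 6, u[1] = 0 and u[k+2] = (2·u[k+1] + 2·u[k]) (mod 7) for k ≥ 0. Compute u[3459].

3

We have u[0] = 6,  u[1] = 0,  u[2] = 5,  u[3] = 3,  u[4] = 2,  u[5] = 3,  u[6] = 3,  u[7] = 5,  u[8] = 2,  u[9] = 0,  u[10] = 4,  u[11] = 1,  u[12] = 3,  u[13] = 1,  u[14] = 1,  u[15] = 4,  u[16] = 3,  u[17] = 0,  u[18] = 6,  u[19] = 5,  u[20] = 1,  u[21] = 5,  u[22] = 5,  u[23] = 6,  u[24] = 1,  u[25] = 0,  u[26] = 2,  u[27] = 4,  u[28] = 5,  u[29] = 4,  u[30] = 4,  u[31] = 2,  u[32] = 5,  u[33] = 0,  u[34] = 3,  u[35] = 6,  u[36] = 4,  u[37] = 6,  u[38] = 6,  u[39] = 3,  u[40] = 4,  u[41] = 0,  u[42] = 1,  u[43] = 2,  u[44] = 6,  u[45] = 2,  u[46] = 2,  u[47] = 1,  u[48] = 6,  u[49] = 0.
Since (u[48], u[49]) = (u[0], u[1]) = (6, 0) (two consecutive terms determine the rest), the sequence is periodic with period 48.
(3459 - 0) mod 48 = 3, so u[3459] = u[3] = 3.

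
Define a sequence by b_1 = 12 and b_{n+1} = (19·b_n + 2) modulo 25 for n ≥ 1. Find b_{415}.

7

We have b_1 = 12,  b_2 = 5,  b_3 = 22,  b_4 = 20,  b_5 = 7,  b_6 = 10,  b_7 = 17,  b_8 = 0,  b_9 = 2,  b_{10} = 15,  b_{11} = 12.
Since b_{11} = b_1 = 12, the sequence is periodic with period 10.
(415 - 1) mod 10 = 4, so b_{415} = b_5 = 7.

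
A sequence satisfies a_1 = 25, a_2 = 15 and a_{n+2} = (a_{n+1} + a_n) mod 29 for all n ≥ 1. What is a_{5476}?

15

Listing terms: a_1 = 25; a_2 = 15; a_3 = 11; a_4 = 26; a_5 = 8; a_6 = 5; a_7 = 13; a_8 = 18; a_9 = 2; a_{10} = 20; a_{11} = 22; a_{12} = 13; a_{13} = 6; a_{14} = 19; a_{15} = 25; a_{16} = 15.
The sequence repeats with period 14.
(5476 - 1) mod 14 = 1, so a_{5476} = a_2 = 15.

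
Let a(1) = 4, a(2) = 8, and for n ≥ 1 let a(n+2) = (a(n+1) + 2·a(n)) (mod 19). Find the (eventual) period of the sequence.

18

Listing terms: a(1) = 4; a(2) = 8; a(3) = 16; a(4) = 13; a(5) = 7; a(6) = 14; a(7) = 9; a(8) = 18; a(9) = 17; a(10) = 15; a(11) = 11; a(12) = 3; a(13) = 6; a(14) = 12; a(15) = 5; a(16) = 10; a(17) = 1; a(18) = 2; a(19) = 4; a(20) = 8.
Since (a(19), a(20)) = (a(1), a(2)) = (4, 8) (two consecutive terms determine the rest), the sequence is periodic with period 18.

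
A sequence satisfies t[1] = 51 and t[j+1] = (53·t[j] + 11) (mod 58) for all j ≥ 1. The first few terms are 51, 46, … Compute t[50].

22

Listing terms: t[1] = 51, t[2] = 46, t[3] = 13, t[4] = 4, t[5] = 49, t[6] = 56, t[7] = 21, t[8] = 22, t[9] = 17, t[10] = 42, t[11] = 33, t[12] = 20, t[13] = 27, t[14] = 50, t[15] = 51.
Since t[15] = t[1] = 51, the sequence is periodic with period 14.
So t[50] = t[1 + ((50-1) mod 14)] = t[8] = 22.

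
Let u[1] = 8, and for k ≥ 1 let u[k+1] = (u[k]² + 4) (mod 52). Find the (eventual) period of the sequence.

We have u[1] = 8; u[2] = 16; u[3] = 0; u[4] = 4; u[5] = 20; u[6] = 40; u[7] = 44; u[8] = 16.
Since u[8] = u[2] = 16, the sequence is eventually periodic: after a pre-period of length 1 it cycles with period 6.

6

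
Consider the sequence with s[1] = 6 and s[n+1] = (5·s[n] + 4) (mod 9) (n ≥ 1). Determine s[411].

Computing terms: s[1] = 6; s[2] = 7; s[3] = 3; s[4] = 1; s[5] = 0; s[6] = 4; s[7] = 6.
Since s[7] = s[1] = 6, the sequence is periodic with period 6.
So s[411] = s[1 + ((411-1) mod 6)] = s[3] = 3.

3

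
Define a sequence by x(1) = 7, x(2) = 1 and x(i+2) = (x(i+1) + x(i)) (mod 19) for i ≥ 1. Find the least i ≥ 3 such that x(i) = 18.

Listing terms: x(1) = 7, x(2) = 1, x(3) = 8, x(4) = 9, x(5) = 17, x(6) = 7, x(7) = 5, x(8) = 12, x(9) = 17, x(10) = 10, x(11) = 8, x(12) = 18, x(13) = 7, x(14) = 6, x(15) = 13, x(16) = 0, x(17) = 13, x(18) = 13, x(19) = 7, x(20) = 1.
The sequence repeats with period 18.
The value 18 first appears (with i ≥ 3) at x(12).

12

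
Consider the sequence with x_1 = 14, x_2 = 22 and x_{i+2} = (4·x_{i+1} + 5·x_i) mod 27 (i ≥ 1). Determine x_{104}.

22

Computing terms: x_1 = 14, x_2 = 22, x_3 = 23, x_4 = 13, x_5 = 5, x_6 = 4, x_7 = 14, x_8 = 22.
The sequence repeats with period 6.
So x_{104} = x_{1 + ((104-1) mod 6)} = x_2 = 22.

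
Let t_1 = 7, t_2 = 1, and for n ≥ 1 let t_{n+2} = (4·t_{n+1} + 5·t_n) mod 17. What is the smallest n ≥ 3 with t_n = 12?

We have t_1 = 7,  t_2 = 1,  t_3 = 5,  t_4 = 8,  t_5 = 6,  t_6 = 13,  t_7 = 14,  t_8 = 2,  t_9 = 10,  t_{10} = 16,  t_{11} = 12,  t_{12} = 9,  t_{13} = 11,  t_{14} = 4,  t_{15} = 3,  t_{16} = 15,  t_{17} = 7,  t_{18} = 1.
Since (t_{17}, t_{18}) = (t_1, t_2) = (7, 1) (two consecutive terms determine the rest), the sequence is periodic with period 16.
The value 12 first appears (with n ≥ 3) at t_{11}.

11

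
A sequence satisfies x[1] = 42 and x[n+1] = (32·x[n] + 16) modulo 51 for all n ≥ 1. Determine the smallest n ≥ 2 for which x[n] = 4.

Listing terms: x[1] = 42; x[2] = 34; x[3] = 33; x[4] = 1; x[5] = 48; x[6] = 22; x[7] = 6; x[8] = 4; x[9] = 42.
Since x[9] = x[1] = 42, the sequence is periodic with period 8.
The value 4 first appears (with n ≥ 2) at x[8].

8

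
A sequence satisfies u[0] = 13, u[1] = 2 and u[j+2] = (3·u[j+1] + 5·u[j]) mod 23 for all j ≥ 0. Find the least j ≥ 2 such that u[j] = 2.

2

u[0] = 13, u[1] = 2, u[2] = 2, u[3] = 16, u[4] = 12, u[5] = 1, u[6] = 17, u[7] = 10, u[8] = 0, u[9] = 4, u[10] = 12, u[11] = 10, u[12] = 21, u[13] = 21, u[14] = 7, u[15] = 11, u[16] = 22, u[17] = 6, u[18] = 13, u[19] = 0, u[20] = 19, u[21] = 11, u[22] = 13, u[23] = 2.
Since (u[22], u[23]) = (u[0], u[1]) = (13, 2) (two consecutive terms determine the rest), the sequence is periodic with period 22.
The value 2 first appears (with j ≥ 2) at u[2].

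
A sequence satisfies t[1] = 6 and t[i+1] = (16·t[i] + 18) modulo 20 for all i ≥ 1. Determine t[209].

We have t[1] = 6; t[2] = 14; t[3] = 2; t[4] = 10; t[5] = 18; t[6] = 6.
The sequence repeats with period 5.
So t[209] = t[1 + ((209-1) mod 5)] = t[4] = 10.

10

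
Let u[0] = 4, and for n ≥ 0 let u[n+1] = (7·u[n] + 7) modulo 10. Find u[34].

2

We have u[0] = 4, u[1] = 5, u[2] = 2, u[3] = 1, u[4] = 4.
The sequence repeats with period 4.
(34 - 0) mod 4 = 2, so u[34] = u[2] = 2.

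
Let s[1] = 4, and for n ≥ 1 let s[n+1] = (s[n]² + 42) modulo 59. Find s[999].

We have s[1] = 4, s[2] = 58, s[3] = 43, s[4] = 3, s[5] = 51, s[6] = 47, s[7] = 9, s[8] = 5, s[9] = 8, s[10] = 47.
Since s[10] = s[6] = 47, the sequence is eventually periodic: after a pre-period of length 5 it cycles with period 4.
For n ≥ 6, s[n] depends only on (n - 6) mod 4. (999 - 6) mod 4 = 1, so s[999] = s[7] = 9.

9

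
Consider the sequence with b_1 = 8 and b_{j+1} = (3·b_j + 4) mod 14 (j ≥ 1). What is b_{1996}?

Computing terms: b_1 = 8, b_2 = 0, b_3 = 4, b_4 = 2, b_5 = 10, b_6 = 6, b_7 = 8.
The sequence repeats with period 6.
So b_{1996} = b_{1 + ((1996-1) mod 6)} = b_4 = 2.

2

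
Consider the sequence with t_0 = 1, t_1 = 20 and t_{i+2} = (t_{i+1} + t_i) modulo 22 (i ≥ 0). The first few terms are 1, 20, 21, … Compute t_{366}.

t_0 = 1,  t_1 = 20,  t_2 = 21,  t_3 = 19,  t_4 = 18,  t_5 = 15,  t_6 = 11,  t_7 = 4,  t_8 = 15,  t_9 = 19,  t_{10} = 12,  t_{11} = 9,  t_{12} = 21,  t_{13} = 8,  t_{14} = 7,  t_{15} = 15,  t_{16} = 0,  t_{17} = 15,  t_{18} = 15,  t_{19} = 8,  t_{20} = 1,  t_{21} = 9,  t_{22} = 10,  t_{23} = 19,  t_{24} = 7,  t_{25} = 4,  t_{26} = 11,  t_{27} = 15,  t_{28} = 4,  t_{29} = 19,  t_{30} = 1,  t_{31} = 20.
The sequence repeats with period 30.
(366 - 0) mod 30 = 6, so t_{366} = t_6 = 11.

11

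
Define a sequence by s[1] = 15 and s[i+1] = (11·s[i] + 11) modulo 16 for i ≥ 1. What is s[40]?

Listing terms: s[1] = 15, s[2] = 0, s[3] = 11, s[4] = 4, s[5] = 7, s[6] = 8, s[7] = 3, s[8] = 12, s[9] = 15.
The sequence repeats with period 8.
(40 - 1) mod 8 = 7, so s[40] = s[8] = 12.

12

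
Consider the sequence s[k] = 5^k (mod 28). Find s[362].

Listing terms: s[1] = 5, s[2] = 25, s[3] = 13, s[4] = 9, s[5] = 17, s[6] = 1, s[7] = 5.
Since s[7] = s[1] = 5, the sequence is periodic with period 6.
So s[362] = s[1 + ((362-1) mod 6)] = s[2] = 25.

25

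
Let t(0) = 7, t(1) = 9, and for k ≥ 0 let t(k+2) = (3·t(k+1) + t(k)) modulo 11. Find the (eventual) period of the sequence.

Listing terms: t(0) = 7,  t(1) = 9,  t(2) = 1,  t(3) = 1,  t(4) = 4,  t(5) = 2,  t(6) = 10,  t(7) = 10,  t(8) = 7,  t(9) = 9.
Since (t(8), t(9)) = (t(0), t(1)) = (7, 9) (two consecutive terms determine the rest), the sequence is periodic with period 8.

8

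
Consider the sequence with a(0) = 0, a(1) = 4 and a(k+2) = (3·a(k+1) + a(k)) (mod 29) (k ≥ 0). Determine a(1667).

25

Computing terms: a(0) = 0,  a(1) = 4,  a(2) = 12,  a(3) = 11,  a(4) = 16,  a(5) = 1,  a(6) = 19,  a(7) = 0,  a(8) = 19,  a(9) = 28,  a(10) = 16,  a(11) = 18,  a(12) = 12,  a(13) = 25,  a(14) = 0,  a(15) = 25,  a(16) = 17,  a(17) = 18,  a(18) = 13,  a(19) = 28,  a(20) = 10,  a(21) = 0,  a(22) = 10,  a(23) = 1,  a(24) = 13,  a(25) = 11,  a(26) = 17,  a(27) = 4,  a(28) = 0,  a(29) = 4.
Since (a(28), a(29)) = (a(0), a(1)) = (0, 4) (two consecutive terms determine the rest), the sequence is periodic with period 28.
So a(1667) = a(0 + ((1667-0) mod 28)) = a(15) = 25.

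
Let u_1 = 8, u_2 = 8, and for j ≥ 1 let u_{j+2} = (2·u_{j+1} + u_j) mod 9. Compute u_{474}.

We have u_1 = 8; u_2 = 8; u_3 = 6; u_4 = 2; u_5 = 1; u_6 = 4; u_7 = 0; u_8 = 4; u_9 = 8; u_{10} = 2; u_{11} = 3; u_{12} = 8; u_{13} = 1; u_{14} = 1; u_{15} = 3; u_{16} = 7; u_{17} = 8; u_{18} = 5; u_{19} = 0; u_{20} = 5; u_{21} = 1; u_{22} = 7; u_{23} = 6; u_{24} = 1; u_{25} = 8; u_{26} = 8.
Since (u_{25}, u_{26}) = (u_1, u_2) = (8, 8) (two consecutive terms determine the rest), the sequence is periodic with period 24.
So u_{474} = u_{1 + ((474-1) mod 24)} = u_{18} = 5.

5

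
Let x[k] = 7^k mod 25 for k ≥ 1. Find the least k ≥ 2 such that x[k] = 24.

2

x[1] = 7,  x[2] = 24,  x[3] = 18,  x[4] = 1,  x[5] = 7.
Since x[5] = x[1] = 7, the sequence is periodic with period 4.
The value 24 first appears (with k ≥ 2) at x[2].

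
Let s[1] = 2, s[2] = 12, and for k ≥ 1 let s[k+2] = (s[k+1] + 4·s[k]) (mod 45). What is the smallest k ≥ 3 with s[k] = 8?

11

We have s[1] = 2,  s[2] = 12,  s[3] = 20,  s[4] = 23,  s[5] = 13,  s[6] = 15,  s[7] = 22,  s[8] = 37,  s[9] = 35,  s[10] = 3,  s[11] = 8,  s[12] = 20,  s[13] = 7,  s[14] = 42,  s[15] = 25,  s[16] = 13,  s[17] = 23,  s[18] = 30,  s[19] = 32,  s[20] = 17,  s[21] = 10,  s[22] = 33,  s[23] = 28,  s[24] = 25,  s[25] = 2,  s[26] = 12.
The sequence repeats with period 24.
The value 8 first appears (with k ≥ 3) at s[11].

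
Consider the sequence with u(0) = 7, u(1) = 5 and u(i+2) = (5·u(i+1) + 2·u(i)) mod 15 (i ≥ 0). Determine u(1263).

10

u(0) = 7, u(1) = 5, u(2) = 9, u(3) = 10, u(4) = 8, u(5) = 0, u(6) = 1, u(7) = 5, u(8) = 12, u(9) = 10, u(10) = 14, u(11) = 0, u(12) = 13, u(13) = 5, u(14) = 6, u(15) = 10, u(16) = 2, u(17) = 0, u(18) = 4, u(19) = 5, u(20) = 3, u(21) = 10, u(22) = 11, u(23) = 0, u(24) = 7, u(25) = 5.
The sequence repeats with period 24.
(1263 - 0) mod 24 = 15, so u(1263) = u(15) = 10.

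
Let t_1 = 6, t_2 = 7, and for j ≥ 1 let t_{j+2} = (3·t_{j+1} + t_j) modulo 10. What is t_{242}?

Listing terms: t_1 = 6, t_2 = 7, t_3 = 7, t_4 = 8, t_5 = 1, t_6 = 1, t_7 = 4, t_8 = 3, t_9 = 3, t_{10} = 2, t_{11} = 9, t_{12} = 9, t_{13} = 6, t_{14} = 7.
Since (t_{13}, t_{14}) = (t_1, t_2) = (6, 7) (two consecutive terms determine the rest), the sequence is periodic with period 12.
(242 - 1) mod 12 = 1, so t_{242} = t_2 = 7.

7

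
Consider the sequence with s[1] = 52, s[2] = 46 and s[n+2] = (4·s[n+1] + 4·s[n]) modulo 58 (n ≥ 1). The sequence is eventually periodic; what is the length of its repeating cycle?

35

Computing terms: s[1] = 52,  s[2] = 46,  s[3] = 44,  s[4] = 12,  s[5] = 50,  s[6] = 16,  s[7] = 32,  s[8] = 18,  s[9] = 26,  s[10] = 2,  s[11] = 54,  s[12] = 50,  s[13] = 10,  s[14] = 8,  s[15] = 14,  s[16] = 30,  s[17] = 2,  s[18] = 12,  s[19] = 56,  s[20] = 40,  s[21] = 36,  s[22] = 14,  s[23] = 26,  s[24] = 44,  s[25] = 48,  s[26] = 20,  s[27] = 40,  s[28] = 8,  s[29] = 18,  s[30] = 46,  s[31] = 24,  s[32] = 48,  s[33] = 56,  s[34] = 10,  s[35] = 32,  s[36] = 52,  s[37] = 46.
Since (s[36], s[37]) = (s[1], s[2]) = (52, 46) (two consecutive terms determine the rest), the sequence is periodic with period 35.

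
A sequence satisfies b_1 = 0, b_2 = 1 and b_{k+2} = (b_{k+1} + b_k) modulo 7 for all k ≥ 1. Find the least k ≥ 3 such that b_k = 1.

3

Listing terms: b_1 = 0; b_2 = 1; b_3 = 1; b_4 = 2; b_5 = 3; b_6 = 5; b_7 = 1; b_8 = 6; b_9 = 0; b_{10} = 6; b_{11} = 6; b_{12} = 5; b_{13} = 4; b_{14} = 2; b_{15} = 6; b_{16} = 1; b_{17} = 0; b_{18} = 1.
The sequence repeats with period 16.
The value 1 first appears (with k ≥ 3) at b_3.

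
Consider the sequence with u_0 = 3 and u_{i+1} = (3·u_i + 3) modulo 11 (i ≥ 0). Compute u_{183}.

Computing terms: u_0 = 3, u_1 = 1, u_2 = 6, u_3 = 10, u_4 = 0, u_5 = 3.
The sequence repeats with period 5.
(183 - 0) mod 5 = 3, so u_{183} = u_3 = 10.

10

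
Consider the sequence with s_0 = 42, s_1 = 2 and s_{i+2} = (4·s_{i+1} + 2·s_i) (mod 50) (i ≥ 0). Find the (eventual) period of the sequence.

s_0 = 42,  s_1 = 2,  s_2 = 42,  s_3 = 22,  s_4 = 22,  s_5 = 32,  s_6 = 22,  s_7 = 2,  s_8 = 2,  s_9 = 12,  s_{10} = 2,  s_{11} = 32,  s_{12} = 32,  s_{13} = 42,  s_{14} = 32,  s_{15} = 12,  s_{16} = 12,  s_{17} = 22,  s_{18} = 12,  s_{19} = 42,  s_{20} = 42,  s_{21} = 2.
The sequence repeats with period 20.

20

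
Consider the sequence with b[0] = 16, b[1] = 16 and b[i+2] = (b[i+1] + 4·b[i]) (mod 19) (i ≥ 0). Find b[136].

Listing terms: b[0] = 16; b[1] = 16; b[2] = 4; b[3] = 11; b[4] = 8; b[5] = 14; b[6] = 8; b[7] = 7; b[8] = 1; b[9] = 10; b[10] = 14; b[11] = 16; b[12] = 15; b[13] = 3; b[14] = 6; b[15] = 18; b[16] = 4; b[17] = 0; b[18] = 16; b[19] = 16.
Since (b[18], b[19]) = (b[0], b[1]) = (16, 16) (two consecutive terms determine the rest), the sequence is periodic with period 18.
So b[136] = b[0 + ((136-0) mod 18)] = b[10] = 14.

14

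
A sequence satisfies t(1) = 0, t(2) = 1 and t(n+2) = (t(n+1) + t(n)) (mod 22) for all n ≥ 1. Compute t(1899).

21

Computing terms: t(1) = 0; t(2) = 1; t(3) = 1; t(4) = 2; t(5) = 3; t(6) = 5; t(7) = 8; t(8) = 13; t(9) = 21; t(10) = 12; t(11) = 11; t(12) = 1; t(13) = 12; t(14) = 13; t(15) = 3; t(16) = 16; t(17) = 19; t(18) = 13; t(19) = 10; t(20) = 1; t(21) = 11; t(22) = 12; t(23) = 1; t(24) = 13; t(25) = 14; t(26) = 5; t(27) = 19; t(28) = 2; t(29) = 21; t(30) = 1; t(31) = 0; t(32) = 1.
Since (t(31), t(32)) = (t(1), t(2)) = (0, 1) (two consecutive terms determine the rest), the sequence is periodic with period 30.
So t(1899) = t(1 + ((1899-1) mod 30)) = t(9) = 21.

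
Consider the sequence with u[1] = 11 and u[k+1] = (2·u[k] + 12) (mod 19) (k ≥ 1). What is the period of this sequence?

18

Listing terms: u[1] = 11, u[2] = 15, u[3] = 4, u[4] = 1, u[5] = 14, u[6] = 2, u[7] = 16, u[8] = 6, u[9] = 5, u[10] = 3, u[11] = 18, u[12] = 10, u[13] = 13, u[14] = 0, u[15] = 12, u[16] = 17, u[17] = 8, u[18] = 9, u[19] = 11.
The sequence repeats with period 18.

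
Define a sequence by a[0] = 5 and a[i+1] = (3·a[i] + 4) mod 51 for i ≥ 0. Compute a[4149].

16

Listing terms: a[0] = 5; a[1] = 19; a[2] = 10; a[3] = 34; a[4] = 4; a[5] = 16; a[6] = 1; a[7] = 7; a[8] = 25; a[9] = 28; a[10] = 37; a[11] = 13; a[12] = 43; a[13] = 31; a[14] = 46; a[15] = 40; a[16] = 22; a[17] = 19.
Since a[17] = a[1] = 19, the sequence is eventually periodic: after a pre-period of length 1 it cycles with period 16.
For i ≥ 1, a[i] depends only on (i - 1) mod 16. (4149 - 1) mod 16 = 4, so a[4149] = a[5] = 16.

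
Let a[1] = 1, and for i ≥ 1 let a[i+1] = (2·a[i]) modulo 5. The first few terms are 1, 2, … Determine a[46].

2

Listing terms: a[1] = 1, a[2] = 2, a[3] = 4, a[4] = 3, a[5] = 1.
The sequence repeats with period 4.
(46 - 1) mod 4 = 1, so a[46] = a[2] = 2.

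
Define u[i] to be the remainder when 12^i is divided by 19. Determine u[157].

12

We have u[0] = 1, u[1] = 12, u[2] = 11, u[3] = 18, u[4] = 7, u[5] = 8, u[6] = 1.
Since u[6] = u[0] = 1, the sequence is periodic with period 6.
So u[157] = u[0 + ((157-0) mod 6)] = u[1] = 12.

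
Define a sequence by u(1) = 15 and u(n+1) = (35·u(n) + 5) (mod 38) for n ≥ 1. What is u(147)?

11

u(1) = 15, u(2) = 36, u(3) = 11, u(4) = 10, u(5) = 13, u(6) = 4, u(7) = 31, u(8) = 26, u(9) = 3, u(10) = 34, u(11) = 17, u(12) = 30, u(13) = 29, u(14) = 32, u(15) = 23, u(16) = 12, u(17) = 7, u(18) = 22, u(19) = 15.
The sequence repeats with period 18.
So u(147) = u(1 + ((147-1) mod 18)) = u(3) = 11.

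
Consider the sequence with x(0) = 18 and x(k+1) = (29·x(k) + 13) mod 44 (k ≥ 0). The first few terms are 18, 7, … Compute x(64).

18

x(0) = 18,  x(1) = 7,  x(2) = 40,  x(3) = 29,  x(4) = 18.
The sequence repeats with period 4.
So x(64) = x(0 + ((64-0) mod 4)) = x(0) = 18.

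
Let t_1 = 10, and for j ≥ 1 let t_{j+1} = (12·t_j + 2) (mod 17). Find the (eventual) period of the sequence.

16

t_1 = 10,  t_2 = 3,  t_3 = 4,  t_4 = 16,  t_5 = 7,  t_6 = 1,  t_7 = 14,  t_8 = 0,  t_9 = 2,  t_{10} = 9,  t_{11} = 8,  t_{12} = 13,  t_{13} = 5,  t_{14} = 11,  t_{15} = 15,  t_{16} = 12,  t_{17} = 10.
The sequence repeats with period 16.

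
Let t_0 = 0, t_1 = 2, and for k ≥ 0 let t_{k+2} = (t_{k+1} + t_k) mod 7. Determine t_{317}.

Listing terms: t_0 = 0; t_1 = 2; t_2 = 2; t_3 = 4; t_4 = 6; t_5 = 3; t_6 = 2; t_7 = 5; t_8 = 0; t_9 = 5; t_{10} = 5; t_{11} = 3; t_{12} = 1; t_{13} = 4; t_{14} = 5; t_{15} = 2; t_{16} = 0; t_{17} = 2.
Since (t_{16}, t_{17}) = (t_0, t_1) = (0, 2) (two consecutive terms determine the rest), the sequence is periodic with period 16.
So t_{317} = t_{0 + ((317-0) mod 16)} = t_{13} = 4.

4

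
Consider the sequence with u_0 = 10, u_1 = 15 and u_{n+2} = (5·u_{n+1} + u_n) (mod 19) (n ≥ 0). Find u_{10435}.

12

Computing terms: u_0 = 10; u_1 = 15; u_2 = 9; u_3 = 3; u_4 = 5; u_5 = 9; u_6 = 12; u_7 = 12; u_8 = 15; u_9 = 11; u_{10} = 13; u_{11} = 0; u_{12} = 13; u_{13} = 8; u_{14} = 15; u_{15} = 7; u_{16} = 12; u_{17} = 10; u_{18} = 5; u_{19} = 16; u_{20} = 9; u_{21} = 4; u_{22} = 10; u_{23} = 16; u_{24} = 14; u_{25} = 10; u_{26} = 7; u_{27} = 7; u_{28} = 4; u_{29} = 8; u_{30} = 6; u_{31} = 0; u_{32} = 6; u_{33} = 11; u_{34} = 4; u_{35} = 12; u_{36} = 7; u_{37} = 9; u_{38} = 14; u_{39} = 3; u_{40} = 10; u_{41} = 15.
The sequence repeats with period 40.
So u_{10435} = u_{0 + ((10435-0) mod 40)} = u_{35} = 12.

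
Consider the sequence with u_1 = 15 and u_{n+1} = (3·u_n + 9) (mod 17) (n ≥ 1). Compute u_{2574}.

0

u_1 = 15,  u_2 = 3,  u_3 = 1,  u_4 = 12,  u_5 = 11,  u_6 = 8,  u_7 = 16,  u_8 = 6,  u_9 = 10,  u_{10} = 5,  u_{11} = 7,  u_{12} = 13,  u_{13} = 14,  u_{14} = 0,  u_{15} = 9,  u_{16} = 2,  u_{17} = 15.
Since u_{17} = u_1 = 15, the sequence is periodic with period 16.
(2574 - 1) mod 16 = 13, so u_{2574} = u_{14} = 0.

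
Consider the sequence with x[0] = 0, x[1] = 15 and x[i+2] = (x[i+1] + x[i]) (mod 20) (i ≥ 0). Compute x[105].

Listing terms: x[0] = 0,  x[1] = 15,  x[2] = 15,  x[3] = 10,  x[4] = 5,  x[5] = 15,  x[6] = 0,  x[7] = 15.
The sequence repeats with period 6.
(105 - 0) mod 6 = 3, so x[105] = x[3] = 10.

10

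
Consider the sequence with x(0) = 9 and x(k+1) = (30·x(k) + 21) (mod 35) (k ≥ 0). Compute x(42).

16

We have x(0) = 9,  x(1) = 11,  x(2) = 1,  x(3) = 16,  x(4) = 11.
Since x(4) = x(1) = 11, the sequence is eventually periodic: after a pre-period of length 1 it cycles with period 3.
For k ≥ 1, x(k) depends only on (k - 1) mod 3. (42 - 1) mod 3 = 2, so x(42) = x(3) = 16.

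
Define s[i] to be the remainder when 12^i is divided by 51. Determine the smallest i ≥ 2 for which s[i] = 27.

15

Listing terms: s[1] = 12,  s[2] = 42,  s[3] = 45,  s[4] = 30,  s[5] = 3,  s[6] = 36,  s[7] = 24,  s[8] = 33,  s[9] = 39,  s[10] = 9,  s[11] = 6,  s[12] = 21,  s[13] = 48,  s[14] = 15,  s[15] = 27,  s[16] = 18,  s[17] = 12.
Since s[17] = s[1] = 12, the sequence is periodic with period 16.
The value 27 first appears (with i ≥ 2) at s[15].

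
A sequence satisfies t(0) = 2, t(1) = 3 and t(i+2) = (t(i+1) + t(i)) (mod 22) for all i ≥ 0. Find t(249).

12

Listing terms: t(0) = 2, t(1) = 3, t(2) = 5, t(3) = 8, t(4) = 13, t(5) = 21, t(6) = 12, t(7) = 11, t(8) = 1, t(9) = 12, t(10) = 13, t(11) = 3, t(12) = 16, t(13) = 19, t(14) = 13, t(15) = 10, t(16) = 1, t(17) = 11, t(18) = 12, t(19) = 1, t(20) = 13, t(21) = 14, t(22) = 5, t(23) = 19, t(24) = 2, t(25) = 21, t(26) = 1, t(27) = 0, t(28) = 1, t(29) = 1, t(30) = 2, t(31) = 3.
The sequence repeats with period 30.
(249 - 0) mod 30 = 9, so t(249) = t(9) = 12.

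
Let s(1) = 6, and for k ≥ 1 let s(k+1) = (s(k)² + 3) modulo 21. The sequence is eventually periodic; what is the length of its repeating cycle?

We have s(1) = 6; s(2) = 18; s(3) = 12; s(4) = 0; s(5) = 3; s(6) = 12.
Since s(6) = s(3) = 12, the sequence is eventually periodic: after a pre-period of length 2 it cycles with period 3.

3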